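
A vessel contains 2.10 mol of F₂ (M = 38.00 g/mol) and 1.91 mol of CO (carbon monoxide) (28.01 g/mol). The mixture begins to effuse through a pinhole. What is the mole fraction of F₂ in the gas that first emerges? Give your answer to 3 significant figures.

Effusion rate of each component ∝ n_i/√M_i (partial pressure × 1/√M).
So x_F₂ in the escaping gas = (n_F₂/√M_F₂) / Σ(n_i/√M_i)
= (2.10/√38.00) / (2.10/√38.00 + 1.91/√28.01) = 0.3407/(0.3407 + 0.3609) = 0.486.

0.486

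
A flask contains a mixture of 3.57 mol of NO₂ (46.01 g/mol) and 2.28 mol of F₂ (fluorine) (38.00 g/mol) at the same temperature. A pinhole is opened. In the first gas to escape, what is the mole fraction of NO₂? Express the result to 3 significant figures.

0.587

Effusion rate of each component ∝ n_i/√M_i (partial pressure × 1/√M).
x_NO₂(eff) = (n_NO₂/√M_NO₂) / (n_NO₂/√M_NO₂ + n_F₂/√M_F₂)
= (3.57/√46.01) / (3.57/√46.01 + 2.28/√38.00) = 0.5263/(0.5263 + 0.3699) = 0.587.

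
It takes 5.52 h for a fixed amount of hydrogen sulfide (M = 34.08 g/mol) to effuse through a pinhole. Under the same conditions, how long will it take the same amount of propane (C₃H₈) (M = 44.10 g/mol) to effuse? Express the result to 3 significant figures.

Graham's law gives t_C₃H₈/t_H₂S = √(M_C₃H₈/M_H₂S) = √(44.10/34.08) = √1.294 = 1.138.
So the time for C₃H₈ is 5.52 × 1.138 = 6.28 h.

6.28 h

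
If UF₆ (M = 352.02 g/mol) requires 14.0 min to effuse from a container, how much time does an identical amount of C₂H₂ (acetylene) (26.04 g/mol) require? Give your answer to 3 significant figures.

By Graham's law, t_C₂H₂/t_UF₆ = √(M_C₂H₂/M_UF₆) = √(26.04/352.02) = √0.07397 = 0.2720.
So the time for C₂H₂ is 14.0 × 0.2720 = 3.81 min.

3.81 min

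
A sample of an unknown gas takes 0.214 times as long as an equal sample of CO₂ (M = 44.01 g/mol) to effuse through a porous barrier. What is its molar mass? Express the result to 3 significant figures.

2.02 g/mol

From Graham's law, t_X/t_CO₂ = √(M_X/M_CO₂).
0.214 = √(M_X/44.01)
M_X = 44.01 × 0.214² = 44.01 × 0.04580 = 2.02 g/mol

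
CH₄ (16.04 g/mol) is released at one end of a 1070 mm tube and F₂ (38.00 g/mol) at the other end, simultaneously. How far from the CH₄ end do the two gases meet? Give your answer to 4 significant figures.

648.6 mm

The fronts meet when d_CH₄ + d_F₂ = L with d_CH₄/d_F₂ = √(M_F₂/M_CH₄) (Graham's law). Here √(M_F₂/M_CH₄) = √(38.00/16.04) = 1.539.
With d_CH₄ + d_F₂ = 1070 mm, d_F₂ = 1070/(1 + 1.539) = 421.4 mm.
d_CH₄ = 1070 − 421.4 = 648.6 mm.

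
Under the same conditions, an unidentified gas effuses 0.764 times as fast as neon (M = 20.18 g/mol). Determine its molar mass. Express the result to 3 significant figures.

Graham's law gives rate_X/rate_Ne = √(M_Ne/M_X).
0.764 = √(20.18/M_X)
M_X = 20.18 / 0.764² = 20.18 / 0.5837 = 34.6 g/mol

34.6 g/mol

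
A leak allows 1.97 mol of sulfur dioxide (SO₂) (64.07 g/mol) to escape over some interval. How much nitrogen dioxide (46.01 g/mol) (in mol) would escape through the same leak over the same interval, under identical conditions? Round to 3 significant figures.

From Graham's law, rate_NO₂/rate_SO₂ = √(M_SO₂/M_NO₂) = √(64.07/46.01) = √1.393 = 1.180.
So the amount for NO₂ is 1.97 × 1.180 = 2.32 mol.

2.32 mol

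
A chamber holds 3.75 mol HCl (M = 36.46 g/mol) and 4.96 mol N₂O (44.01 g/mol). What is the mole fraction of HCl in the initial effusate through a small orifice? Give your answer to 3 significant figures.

Effusion rate of each component ∝ n_i/√M_i (partial pressure × 1/√M).
x_HCl(eff) = (n_HCl/√M_HCl) / (n_HCl/√M_HCl + n_N₂O/√M_N₂O)
= (3.75/√36.46) / (3.75/√36.46 + 4.96/√44.01) = 0.6210/(0.6210 + 0.7477) = 0.454.

0.454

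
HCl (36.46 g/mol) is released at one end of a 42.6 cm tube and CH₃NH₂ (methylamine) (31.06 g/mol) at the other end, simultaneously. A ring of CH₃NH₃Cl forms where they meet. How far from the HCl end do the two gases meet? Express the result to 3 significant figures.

20.4 cm

Graham's law gives d_HCl/d_CH₃NH₂ = rate_HCl/rate_CH₃NH₂ = √(M_CH₃NH₂/M_HCl) = √(31.06/36.46) = 0.9230.
With d_HCl + d_CH₃NH₂ = 42.6 cm, d_CH₃NH₂ = 42.6/(1 + 0.9230) = 22.15 cm.
d_HCl = 42.6 − 22.15 = 20.4 cm.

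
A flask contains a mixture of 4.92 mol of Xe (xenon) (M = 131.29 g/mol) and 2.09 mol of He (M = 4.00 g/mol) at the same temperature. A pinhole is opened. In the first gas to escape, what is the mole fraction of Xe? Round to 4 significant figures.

Effusion rate of each component ∝ n_i/√M_i (partial pressure × 1/√M).
So x_Xe in the escaping gas = (n_Xe/√M_Xe) / Σ(n_i/√M_i)
= (4.92/√131.29) / (4.92/√131.29 + 2.09/√4.00) = 0.4294/(0.4294 + 1.045) = 0.2912.

0.2912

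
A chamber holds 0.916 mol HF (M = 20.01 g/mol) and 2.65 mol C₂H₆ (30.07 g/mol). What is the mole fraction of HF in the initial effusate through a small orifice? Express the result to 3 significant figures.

The effusion rate of species i is ∝ p_i/√M_i ∝ n_i/√M_i.
Mole fraction of HF in the effusate = (n_HF/√M_HF) / (n_HF/√M_HF + n_C₂H₆/√M_C₂H₆)
= (0.916/√20.01) / (0.916/√20.01 + 2.65/√30.07) = 0.2048/(0.2048 + 0.4833) = 0.298.

0.298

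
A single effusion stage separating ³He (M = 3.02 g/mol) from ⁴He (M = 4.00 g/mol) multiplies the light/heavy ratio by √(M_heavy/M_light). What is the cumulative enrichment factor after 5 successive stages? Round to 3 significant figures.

2.02

Overall factor = α^5 with α = √(4.00/3.02), i.e. (4.00/3.02)^(5/2).
= 1.32450^(5/2) = 2.02.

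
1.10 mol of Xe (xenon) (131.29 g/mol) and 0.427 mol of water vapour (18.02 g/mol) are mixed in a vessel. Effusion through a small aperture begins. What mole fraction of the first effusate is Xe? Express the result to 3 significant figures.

Effusion rate of each component ∝ n_i/√M_i (partial pressure × 1/√M).
x_Xe(eff) = (n_Xe/√M_Xe) / (n_Xe/√M_Xe + n_H₂O/√M_H₂O)
= (1.10/√131.29) / (1.10/√131.29 + 0.427/√18.02) = 0.09600/(0.09600 + 0.1006) = 0.488.

0.488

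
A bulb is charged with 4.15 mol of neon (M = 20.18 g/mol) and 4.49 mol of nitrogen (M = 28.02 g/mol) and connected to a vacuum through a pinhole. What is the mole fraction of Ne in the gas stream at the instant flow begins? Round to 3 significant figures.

Effusion rate of each component ∝ n_i/√M_i (partial pressure × 1/√M).
So x_Ne in the escaping gas = (n_Ne/√M_Ne) / Σ(n_i/√M_i)
= (4.15/√20.18) / (4.15/√20.18 + 4.49/√28.02) = 0.9238/(0.9238 + 0.8482) = 0.521.

0.521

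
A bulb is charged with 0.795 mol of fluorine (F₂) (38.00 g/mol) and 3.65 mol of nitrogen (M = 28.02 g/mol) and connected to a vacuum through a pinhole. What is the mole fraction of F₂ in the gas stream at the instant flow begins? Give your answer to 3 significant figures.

0.158

The effusion rate of species i is ∝ p_i/√M_i ∝ n_i/√M_i.
Mole fraction of F₂ in the effusate = (n_F₂/√M_F₂) / (n_F₂/√M_F₂ + n_N₂/√M_N₂)
= (0.795/√38.00) / (0.795/√38.00 + 3.65/√28.02) = 0.1290/(0.1290 + 0.6895) = 0.158.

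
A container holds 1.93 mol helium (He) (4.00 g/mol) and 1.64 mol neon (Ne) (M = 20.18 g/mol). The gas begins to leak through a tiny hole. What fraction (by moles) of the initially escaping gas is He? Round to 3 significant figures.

Effusion rate of each component ∝ n_i/√M_i (partial pressure × 1/√M).
Mole fraction of He in the effusate = (n_He/√M_He) / (n_He/√M_He + n_Ne/√M_Ne)
= (1.93/√4.00) / (1.93/√4.00 + 1.64/√20.18) = 0.9650/(0.9650 + 0.3651) = 0.726.

0.726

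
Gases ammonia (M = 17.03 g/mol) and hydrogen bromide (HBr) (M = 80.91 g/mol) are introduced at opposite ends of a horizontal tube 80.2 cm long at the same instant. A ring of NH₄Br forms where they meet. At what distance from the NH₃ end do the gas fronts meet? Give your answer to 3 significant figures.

55.0 cm

Graham's law gives d_NH₃/d_HBr = rate_NH₃/rate_HBr = √(M_HBr/M_NH₃) = √(80.91/17.03) = 2.180.
With d_NH₃ + d_HBr = 80.2 cm, d_HBr = 80.2/(1 + 2.180) = 25.22 cm.
d_NH₃ = 80.2 − 25.22 = 55.0 cm.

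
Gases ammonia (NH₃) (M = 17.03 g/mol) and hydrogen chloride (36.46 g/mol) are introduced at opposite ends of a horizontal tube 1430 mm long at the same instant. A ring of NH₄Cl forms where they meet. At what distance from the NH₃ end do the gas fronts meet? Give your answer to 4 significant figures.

The fronts meet when d_NH₃ + d_HCl = L with d_NH₃/d_HCl = √(M_HCl/M_NH₃) (Graham's law). Here √(M_HCl/M_NH₃) = √(36.46/17.03) = 1.463.
With d_NH₃ + d_HCl = 1430 mm, d_HCl = 1430/(1 + 1.463) = 580.5 mm.
d_NH₃ = 1430 − 580.5 = 849.5 mm.

849.5 mm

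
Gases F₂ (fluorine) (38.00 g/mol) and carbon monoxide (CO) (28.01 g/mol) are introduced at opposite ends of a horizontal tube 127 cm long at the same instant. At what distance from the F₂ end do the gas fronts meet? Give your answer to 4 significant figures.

58.67 cm

Distances travelled in equal time are proportional to diffusion rates, so d_F₂/d_CO = √(M_CO/M_F₂) = √(28.01/38.00) = 0.8585.
With d_F₂ + d_CO = 127 cm, d_CO = 127/(1 + 0.8585) = 68.33 cm.
d_F₂ = 127 − 68.33 = 58.67 cm.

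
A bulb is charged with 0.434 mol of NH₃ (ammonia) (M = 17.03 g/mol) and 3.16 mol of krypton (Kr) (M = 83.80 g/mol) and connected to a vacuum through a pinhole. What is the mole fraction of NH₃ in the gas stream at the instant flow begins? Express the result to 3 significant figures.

0.234

The effusion rate of species i is ∝ p_i/√M_i ∝ n_i/√M_i.
Mole fraction of NH₃ in the effusate = (n_NH₃/√M_NH₃) / (n_NH₃/√M_NH₃ + n_Kr/√M_Kr)
= (0.434/√17.03) / (0.434/√17.03 + 3.16/√83.80) = 0.1052/(0.1052 + 0.3452) = 0.234.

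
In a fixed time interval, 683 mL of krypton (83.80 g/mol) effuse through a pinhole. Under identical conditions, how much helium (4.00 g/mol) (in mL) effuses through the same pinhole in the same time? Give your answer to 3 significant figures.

Using Graham's law: rate_He/rate_Kr = √(M_Kr/M_He) = √(83.80/4.00) = √20.95 = 4.577.
So the volume for He is 683 × 4.577 = 3130 mL.

3130 mL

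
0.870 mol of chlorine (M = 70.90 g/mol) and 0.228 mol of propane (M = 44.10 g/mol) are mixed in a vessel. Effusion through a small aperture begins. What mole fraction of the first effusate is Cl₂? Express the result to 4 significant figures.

Effusion rate of each component ∝ n_i/√M_i (partial pressure × 1/√M).
Mole fraction of Cl₂ in the effusate = (n_Cl₂/√M_Cl₂) / (n_Cl₂/√M_Cl₂ + n_C₃H₈/√M_C₃H₈)
= (0.870/√70.90) / (0.870/√70.90 + 0.228/√44.10) = 0.1033/(0.1033 + 0.03433) = 0.7506.

0.7506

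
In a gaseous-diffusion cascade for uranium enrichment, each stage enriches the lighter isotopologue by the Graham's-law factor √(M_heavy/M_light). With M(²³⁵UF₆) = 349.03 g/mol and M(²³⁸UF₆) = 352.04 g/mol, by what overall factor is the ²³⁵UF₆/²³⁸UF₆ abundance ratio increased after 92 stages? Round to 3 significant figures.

1.48

After 92 stages the ratio has grown by (√(352.04/349.03))^92 = (352.04/349.03)^(92/2).
= 1.00862^46 = 1.48.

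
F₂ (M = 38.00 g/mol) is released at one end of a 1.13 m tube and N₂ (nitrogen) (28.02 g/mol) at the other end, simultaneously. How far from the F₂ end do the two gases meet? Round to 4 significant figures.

0.5220 m

Distances travelled in equal time are proportional to diffusion rates, so d_F₂/d_N₂ = √(M_N₂/M_F₂) = √(28.02/38.00) = 0.8587.
With d_F₂ + d_N₂ = 1.13 m, d_N₂ = 1.13/(1 + 0.8587) = 0.6080 m.
d_F₂ = 1.13 − 0.6080 = 0.5220 m.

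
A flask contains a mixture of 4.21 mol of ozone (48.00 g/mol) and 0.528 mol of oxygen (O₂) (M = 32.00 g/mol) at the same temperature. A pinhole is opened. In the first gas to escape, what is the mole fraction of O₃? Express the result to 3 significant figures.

0.867

The effusion rate of species i is ∝ p_i/√M_i ∝ n_i/√M_i.
x_O₃(eff) = (n_O₃/√M_O₃) / (n_O₃/√M_O₃ + n_O₂/√M_O₂)
= (4.21/√48.00) / (4.21/√48.00 + 0.528/√32.00) = 0.6077/(0.6077 + 0.09334) = 0.867.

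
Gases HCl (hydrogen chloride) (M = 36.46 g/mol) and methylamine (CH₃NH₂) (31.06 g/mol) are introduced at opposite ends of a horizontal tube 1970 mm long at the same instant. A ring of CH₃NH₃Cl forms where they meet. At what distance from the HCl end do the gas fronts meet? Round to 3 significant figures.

946 mm

Distances travelled in equal time are proportional to diffusion rates, so d_HCl/d_CH₃NH₂ = √(M_CH₃NH₂/M_HCl) = √(31.06/36.46) = 0.9230.
With d_HCl + d_CH₃NH₂ = 1970 mm, d_CH₃NH₂ = 1970/(1 + 0.9230) = 1024 mm.
d_HCl = 1970 − 1024 = 946 mm.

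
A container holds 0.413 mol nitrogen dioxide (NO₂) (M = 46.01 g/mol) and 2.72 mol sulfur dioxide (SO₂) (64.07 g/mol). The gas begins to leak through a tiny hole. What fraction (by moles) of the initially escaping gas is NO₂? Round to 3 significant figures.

0.152

Rate_i ∝ x_i/√M_i (Graham's law weighted by mole fraction), so the effusate composition follows n_i/√M_i.
Mole fraction of NO₂ in the effusate = (n_NO₂/√M_NO₂) / (n_NO₂/√M_NO₂ + n_SO₂/√M_SO₂)
= (0.413/√46.01) / (0.413/√46.01 + 2.72/√64.07) = 0.06089/(0.06089 + 0.3398) = 0.152.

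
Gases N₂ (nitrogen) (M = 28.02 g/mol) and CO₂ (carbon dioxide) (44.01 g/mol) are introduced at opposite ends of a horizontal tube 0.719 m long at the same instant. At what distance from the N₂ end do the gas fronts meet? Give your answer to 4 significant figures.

0.3999 m

Distances travelled in equal time are proportional to diffusion rates, so d_N₂/d_CO₂ = √(M_CO₂/M_N₂) = √(44.01/28.02) = 1.253.
With d_N₂ + d_CO₂ = 0.719 m, d_CO₂ = 0.719/(1 + 1.253) = 0.3191 m.
d_N₂ = 0.719 − 0.3191 = 0.3999 m.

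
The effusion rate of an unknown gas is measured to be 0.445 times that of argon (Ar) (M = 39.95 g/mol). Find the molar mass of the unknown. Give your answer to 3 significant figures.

202 g/mol

By Graham's law, rate_X/rate_Ar = √(M_Ar/M_X).
0.445 = √(39.95/M_X)
M_X = 39.95 / 0.445² = 39.95 / 0.1980 = 202 g/mol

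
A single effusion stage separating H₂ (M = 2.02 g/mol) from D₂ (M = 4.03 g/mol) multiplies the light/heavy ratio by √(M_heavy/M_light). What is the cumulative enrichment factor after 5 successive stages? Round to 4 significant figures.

After 5 stages the ratio has grown by (√(4.03/2.02))^5 = (4.03/2.02)^(5/2).
= 1.99505^(5/2) = 5.622.

5.622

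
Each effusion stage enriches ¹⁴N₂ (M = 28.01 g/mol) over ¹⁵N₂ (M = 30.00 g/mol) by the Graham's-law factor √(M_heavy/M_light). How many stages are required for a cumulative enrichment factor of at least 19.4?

87

Per stage α = (30.00/28.01)^(1/2) = 1.07105^0.5, giving ln α = 0.03432.
Need α^N ≥ 19.4 ⇒ N ≥ ln(19.4) / ln α = 2.965 / 0.03432 = 86.41.
Minimum whole number of stages: N = 87.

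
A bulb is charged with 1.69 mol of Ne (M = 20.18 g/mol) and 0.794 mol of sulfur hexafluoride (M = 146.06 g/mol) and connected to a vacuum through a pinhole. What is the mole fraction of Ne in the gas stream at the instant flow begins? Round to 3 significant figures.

0.851

Each component's effusion rate ∝ (its partial pressure)·(1/√M) ∝ n_i/√M_i.
Mole fraction of Ne in the effusate = (n_Ne/√M_Ne) / (n_Ne/√M_Ne + n_SF₆/√M_SF₆)
= (1.69/√20.18) / (1.69/√20.18 + 0.794/√146.06) = 0.3762/(0.3762 + 0.06570) = 0.851.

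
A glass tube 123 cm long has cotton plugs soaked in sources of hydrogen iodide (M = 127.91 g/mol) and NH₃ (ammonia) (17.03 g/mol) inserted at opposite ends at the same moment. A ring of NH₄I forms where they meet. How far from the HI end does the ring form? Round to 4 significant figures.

In equal time, each gas travels a distance ∝ its rate ∝ 1/√M, so d_HI/d_NH₃ = √(M_NH₃/M_HI) = √(17.03/127.91) = 0.3649.
With d_HI + d_NH₃ = 123 cm, d_NH₃ = 123/(1 + 0.3649) = 90.12 cm.
d_HI = 123 − 90.12 = 32.88 cm.

32.88 cm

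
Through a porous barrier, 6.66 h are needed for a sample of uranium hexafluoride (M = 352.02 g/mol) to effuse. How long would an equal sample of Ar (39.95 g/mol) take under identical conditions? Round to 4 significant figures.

2.244 h

Graham's law gives t_Ar/t_UF₆ = √(M_Ar/M_UF₆) = √(39.95/352.02) = √0.1135 = 0.3369.
So the time for Ar is 6.66 × 0.3369 = 2.244 h.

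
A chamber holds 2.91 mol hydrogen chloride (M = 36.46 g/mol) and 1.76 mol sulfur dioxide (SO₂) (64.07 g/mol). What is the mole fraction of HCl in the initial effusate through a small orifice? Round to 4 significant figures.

Effusion rate of each component ∝ n_i/√M_i (partial pressure × 1/√M).
So x_HCl in the escaping gas = (n_HCl/√M_HCl) / Σ(n_i/√M_i)
= (2.91/√36.46) / (2.91/√36.46 + 1.76/√64.07) = 0.4819/(0.4819 + 0.2199) = 0.6867.

0.6867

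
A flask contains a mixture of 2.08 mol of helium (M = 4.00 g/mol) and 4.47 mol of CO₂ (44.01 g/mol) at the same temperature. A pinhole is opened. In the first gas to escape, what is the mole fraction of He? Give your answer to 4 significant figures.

Each component's effusion rate ∝ (its partial pressure)·(1/√M) ∝ n_i/√M_i.
x_He(eff) = (n_He/√M_He) / (n_He/√M_He + n_CO₂/√M_CO₂)
= (2.08/√4.00) / (2.08/√4.00 + 4.47/√44.01) = 1.040/(1.040 + 0.6738) = 0.6068.

0.6068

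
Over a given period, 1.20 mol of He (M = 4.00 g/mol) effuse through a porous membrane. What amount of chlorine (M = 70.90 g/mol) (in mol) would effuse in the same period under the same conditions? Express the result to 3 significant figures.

From Graham's law, rate_Cl₂/rate_He = √(M_He/M_Cl₂) = √(4.00/70.90) = √0.05642 = 0.2375.
So the amount for Cl₂ is 1.20 × 0.2375 = 0.285 mol.

0.285 mol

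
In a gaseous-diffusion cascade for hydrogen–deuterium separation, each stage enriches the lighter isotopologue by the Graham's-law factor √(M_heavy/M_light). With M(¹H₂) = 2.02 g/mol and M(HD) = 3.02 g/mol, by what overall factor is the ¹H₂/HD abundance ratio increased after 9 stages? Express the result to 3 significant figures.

6.11

After 9 stages the ratio has grown by (√(3.02/2.02))^9 = (3.02/2.02)^(9/2).
= 1.49505^(9/2) = 6.11.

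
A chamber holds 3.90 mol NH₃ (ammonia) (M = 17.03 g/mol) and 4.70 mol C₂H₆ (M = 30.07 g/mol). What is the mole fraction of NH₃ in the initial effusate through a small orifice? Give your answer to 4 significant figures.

The effusion rate of species i is ∝ p_i/√M_i ∝ n_i/√M_i.
x_NH₃(eff) = (n_NH₃/√M_NH₃) / (n_NH₃/√M_NH₃ + n_C₂H₆/√M_C₂H₆)
= (3.90/√17.03) / (3.90/√17.03 + 4.70/√30.07) = 0.9451/(0.9451 + 0.8571) = 0.5244.

0.5244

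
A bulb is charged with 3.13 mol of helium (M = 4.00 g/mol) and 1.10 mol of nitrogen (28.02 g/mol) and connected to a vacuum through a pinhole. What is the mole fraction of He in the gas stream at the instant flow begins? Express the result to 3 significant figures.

0.883

The effusion rate of species i is ∝ p_i/√M_i ∝ n_i/√M_i.
x_He(eff) = (n_He/√M_He) / (n_He/√M_He + n_N₂/√M_N₂)
= (3.13/√4.00) / (3.13/√4.00 + 1.10/√28.02) = 1.565/(1.565 + 0.2078) = 0.883.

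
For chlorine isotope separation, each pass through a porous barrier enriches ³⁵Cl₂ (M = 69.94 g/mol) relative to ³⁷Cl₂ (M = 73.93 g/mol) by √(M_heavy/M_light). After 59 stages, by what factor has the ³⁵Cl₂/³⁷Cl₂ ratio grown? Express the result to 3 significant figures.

The single-stage factor is √(M_heavy/M_light), so 59 stages give [√(73.93/69.94)]^59 = (73.93/69.94)^(59/2).
= 1.05705^(59/2) = 5.14.

5.14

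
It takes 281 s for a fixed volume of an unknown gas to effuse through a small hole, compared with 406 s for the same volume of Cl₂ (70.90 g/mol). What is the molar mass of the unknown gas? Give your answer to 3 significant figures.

Using Graham's law: t_X/t_Cl₂ = √(M_X/M_Cl₂).
281/406 = 0.6921 = √(M_X/70.90)
M_X = 70.90 × 0.6921² = 70.90 × 0.4790 = 34.0 g/mol

34.0 g/mol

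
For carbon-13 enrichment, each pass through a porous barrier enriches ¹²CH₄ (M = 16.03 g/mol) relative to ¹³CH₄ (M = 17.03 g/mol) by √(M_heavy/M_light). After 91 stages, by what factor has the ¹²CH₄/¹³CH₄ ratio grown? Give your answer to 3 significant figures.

15.7

The single-stage factor is √(M_heavy/M_light), so 91 stages give [√(17.03/16.03)]^91 = (17.03/16.03)^(91/2).
= 1.06238^(91/2) = 15.7.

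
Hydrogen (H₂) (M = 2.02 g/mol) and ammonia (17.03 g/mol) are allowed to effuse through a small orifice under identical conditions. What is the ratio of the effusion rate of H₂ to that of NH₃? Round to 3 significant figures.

2.90

By Graham's law, rate_H₂/rate_NH₃ = √(M_NH₃/M_H₂) = √(17.03/2.02) = √8.431 = 2.90.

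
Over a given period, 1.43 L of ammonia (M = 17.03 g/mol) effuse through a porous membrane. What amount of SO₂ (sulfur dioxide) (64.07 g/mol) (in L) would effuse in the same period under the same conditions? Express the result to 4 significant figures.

0.7373 L

From Graham's law, rate_SO₂/rate_NH₃ = √(M_NH₃/M_SO₂) = √(17.03/64.07) = √0.2658 = 0.5156.
So the volume for SO₂ is 1.43 × 0.5156 = 0.7373 L.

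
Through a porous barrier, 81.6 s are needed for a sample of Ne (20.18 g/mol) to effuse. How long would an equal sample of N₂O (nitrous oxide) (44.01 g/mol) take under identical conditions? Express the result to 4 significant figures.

120.5 s

Using Graham's law: t_N₂O/t_Ne = √(M_N₂O/M_Ne) = √(44.01/20.18) = √2.181 = 1.477.
So the time for N₂O is 81.6 × 1.477 = 120.5 s.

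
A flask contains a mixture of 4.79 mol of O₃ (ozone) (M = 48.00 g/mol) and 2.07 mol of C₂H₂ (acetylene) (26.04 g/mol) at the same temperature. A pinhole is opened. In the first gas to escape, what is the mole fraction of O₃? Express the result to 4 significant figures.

0.6302

Each component's effusion rate ∝ (its partial pressure)·(1/√M) ∝ n_i/√M_i.
So x_O₃ in the escaping gas = (n_O₃/√M_O₃) / Σ(n_i/√M_i)
= (4.79/√48.00) / (4.79/√48.00 + 2.07/√26.04) = 0.6914/(0.6914 + 0.4056) = 0.6302.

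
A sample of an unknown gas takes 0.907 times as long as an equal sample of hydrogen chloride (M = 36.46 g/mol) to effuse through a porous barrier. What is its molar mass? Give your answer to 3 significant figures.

By Graham's law, t_X/t_HCl = √(M_X/M_HCl).
0.907 = √(M_X/36.46)
M_X = 36.46 × 0.907² = 36.46 × 0.8226 = 30.0 g/mol

30.0 g/mol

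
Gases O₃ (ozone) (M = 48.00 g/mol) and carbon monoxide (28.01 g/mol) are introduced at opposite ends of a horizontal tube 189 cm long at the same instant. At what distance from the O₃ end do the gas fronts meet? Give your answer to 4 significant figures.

81.85 cm

Distances travelled in equal time are proportional to diffusion rates, so d_O₃/d_CO = √(M_CO/M_O₃) = √(28.01/48.00) = 0.7639.
With d_O₃ + d_CO = 189 cm, d_CO = 189/(1 + 0.7639) = 107.1 cm.
d_O₃ = 189 − 107.1 = 81.85 cm.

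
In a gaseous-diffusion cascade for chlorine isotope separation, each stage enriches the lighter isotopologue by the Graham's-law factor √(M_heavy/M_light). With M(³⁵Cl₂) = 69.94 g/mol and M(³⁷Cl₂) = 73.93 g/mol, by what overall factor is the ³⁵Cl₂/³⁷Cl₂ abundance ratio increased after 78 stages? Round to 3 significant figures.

Each stage multiplies the ratio by α = √(73.93/69.94), so after 78 stages the overall factor is α^78 = (73.93/69.94)^(78/2).
= 1.05705^39 = 8.70.

8.70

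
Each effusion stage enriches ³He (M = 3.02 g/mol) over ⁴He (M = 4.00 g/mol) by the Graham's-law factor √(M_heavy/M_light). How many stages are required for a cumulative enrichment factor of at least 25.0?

23

With α = √(4.00/3.02) per stage, ln α = ½ ln(1.32450) = 0.1405.
Need α^N ≥ 25.0 ⇒ N ≥ ln(25.0) / ln α = 3.219 / 0.1405 = 22.91.
Rounding up, N = 23 stages.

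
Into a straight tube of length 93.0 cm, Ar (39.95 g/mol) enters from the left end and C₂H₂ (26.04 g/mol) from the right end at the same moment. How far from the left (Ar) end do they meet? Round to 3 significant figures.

41.5 cm

Distances travelled in equal time are proportional to diffusion rates, so d_Ar/d_C₂H₂ = √(M_C₂H₂/M_Ar) = √(26.04/39.95) = 0.8074.
With d_Ar + d_C₂H₂ = 93.0 cm, d_C₂H₂ = 93.0/(1 + 0.8074) = 51.46 cm.
d_Ar = 93.0 − 51.46 = 41.5 cm.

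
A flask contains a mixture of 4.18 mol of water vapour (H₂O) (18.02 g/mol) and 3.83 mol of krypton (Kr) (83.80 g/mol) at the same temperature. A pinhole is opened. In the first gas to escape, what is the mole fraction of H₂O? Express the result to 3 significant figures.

Effusion rate of each component ∝ n_i/√M_i (partial pressure × 1/√M).
So x_H₂O in the escaping gas = (n_H₂O/√M_H₂O) / Σ(n_i/√M_i)
= (4.18/√18.02) / (4.18/√18.02 + 3.83/√83.80) = 0.9847/(0.9847 + 0.4184) = 0.702.

0.702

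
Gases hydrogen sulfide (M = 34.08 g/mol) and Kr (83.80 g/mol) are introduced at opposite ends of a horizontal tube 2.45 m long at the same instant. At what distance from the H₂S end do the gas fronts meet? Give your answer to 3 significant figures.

1.50 m

Distances travelled in equal time are proportional to diffusion rates, so d_H₂S/d_Kr = √(M_Kr/M_H₂S) = √(83.80/34.08) = 1.568.
With d_H₂S + d_Kr = 2.45 m, d_Kr = 2.45/(1 + 1.568) = 0.9540 m.
d_H₂S = 2.45 − 0.9540 = 1.50 m.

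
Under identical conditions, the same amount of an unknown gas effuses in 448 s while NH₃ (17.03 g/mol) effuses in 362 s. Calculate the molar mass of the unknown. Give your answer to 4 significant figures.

26.08 g/mol

By Graham's law, t_X/t_NH₃ = √(M_X/M_NH₃).
448/362 = 1.238 = √(M_X/17.03)
M_X = 17.03 × 1.238² = 17.03 × 1.532 = 26.08 g/mol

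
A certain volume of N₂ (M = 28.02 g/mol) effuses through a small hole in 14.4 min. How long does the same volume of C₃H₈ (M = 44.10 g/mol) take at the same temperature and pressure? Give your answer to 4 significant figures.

18.07 min

Using Graham's law: t_C₃H₈/t_N₂ = √(M_C₃H₈/M_N₂) = √(44.10/28.02) = √1.574 = 1.255.
So the time for C₃H₈ is 14.4 × 1.255 = 18.07 min.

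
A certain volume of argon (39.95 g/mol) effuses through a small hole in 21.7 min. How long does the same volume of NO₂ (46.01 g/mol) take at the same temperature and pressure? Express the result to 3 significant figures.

23.3 min

Since effusion rate ∝ 1/√M, t_NO₂/t_Ar = √(M_NO₂/M_Ar) = √(46.01/39.95) = √1.152 = 1.073.
So the time for NO₂ is 21.7 × 1.073 = 23.3 min.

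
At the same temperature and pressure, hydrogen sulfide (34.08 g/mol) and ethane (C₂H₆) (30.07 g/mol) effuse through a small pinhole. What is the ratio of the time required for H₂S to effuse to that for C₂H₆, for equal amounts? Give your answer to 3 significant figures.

Since effusion rate ∝ 1/√M, t_H₂S/t_C₂H₆ = √(M_H₂S/M_C₂H₆) = √(34.08/30.07) = √1.133 = 1.06.

1.06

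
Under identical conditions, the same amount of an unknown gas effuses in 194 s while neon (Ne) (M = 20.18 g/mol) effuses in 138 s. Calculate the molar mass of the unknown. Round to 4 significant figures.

39.88 g/mol

By Graham's law, t_X/t_Ne = √(M_X/M_Ne).
194/138 = 1.406 = √(M_X/20.18)
M_X = 20.18 × 1.406² = 20.18 × 1.976 = 39.88 g/mol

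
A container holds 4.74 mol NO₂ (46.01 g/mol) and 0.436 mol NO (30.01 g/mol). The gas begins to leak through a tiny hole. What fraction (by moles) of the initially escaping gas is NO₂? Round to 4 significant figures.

Rate_i ∝ x_i/√M_i (Graham's law weighted by mole fraction), so the effusate composition follows n_i/√M_i.
So x_NO₂ in the escaping gas = (n_NO₂/√M_NO₂) / Σ(n_i/√M_i)
= (4.74/√46.01) / (4.74/√46.01 + 0.436/√30.01) = 0.6988/(0.6988 + 0.07959) = 0.8978.

0.8978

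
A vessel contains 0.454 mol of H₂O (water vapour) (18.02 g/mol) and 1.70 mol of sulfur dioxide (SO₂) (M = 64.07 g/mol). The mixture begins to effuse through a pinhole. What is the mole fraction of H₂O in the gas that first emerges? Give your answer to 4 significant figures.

0.3349

Rate_i ∝ x_i/√M_i (Graham's law weighted by mole fraction), so the effusate composition follows n_i/√M_i.
Mole fraction of H₂O in the effusate = (n_H₂O/√M_H₂O) / (n_H₂O/√M_H₂O + n_SO₂/√M_SO₂)
= (0.454/√18.02) / (0.454/√18.02 + 1.70/√64.07) = 0.1069/(0.1069 + 0.2124) = 0.3349.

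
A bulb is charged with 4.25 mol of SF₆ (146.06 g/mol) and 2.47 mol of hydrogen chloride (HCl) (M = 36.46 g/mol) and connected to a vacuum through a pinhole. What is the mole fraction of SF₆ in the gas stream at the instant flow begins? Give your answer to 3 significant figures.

Rate_i ∝ x_i/√M_i (Graham's law weighted by mole fraction), so the effusate composition follows n_i/√M_i.
x_SF₆(eff) = (n_SF₆/√M_SF₆) / (n_SF₆/√M_SF₆ + n_HCl/√M_HCl)
= (4.25/√146.06) / (4.25/√146.06 + 2.47/√36.46) = 0.3517/(0.3517 + 0.4091) = 0.462.

0.462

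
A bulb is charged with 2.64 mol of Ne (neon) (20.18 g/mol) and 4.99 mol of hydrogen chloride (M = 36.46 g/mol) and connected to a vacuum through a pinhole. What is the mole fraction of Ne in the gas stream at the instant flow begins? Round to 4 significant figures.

0.4156

The effusion rate of species i is ∝ p_i/√M_i ∝ n_i/√M_i.
x_Ne(eff) = (n_Ne/√M_Ne) / (n_Ne/√M_Ne + n_HCl/√M_HCl)
= (2.64/√20.18) / (2.64/√20.18 + 4.99/√36.46) = 0.5877/(0.5877 + 0.8264) = 0.4156.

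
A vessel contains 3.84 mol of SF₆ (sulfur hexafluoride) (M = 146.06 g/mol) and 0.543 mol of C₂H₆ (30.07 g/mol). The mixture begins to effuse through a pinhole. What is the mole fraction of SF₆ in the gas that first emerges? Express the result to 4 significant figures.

Each component's effusion rate ∝ (its partial pressure)·(1/√M) ∝ n_i/√M_i.
So x_SF₆ in the escaping gas = (n_SF₆/√M_SF₆) / Σ(n_i/√M_i)
= (3.84/√146.06) / (3.84/√146.06 + 0.543/√30.07) = 0.3177/(0.3177 + 0.09902) = 0.7624.

0.7624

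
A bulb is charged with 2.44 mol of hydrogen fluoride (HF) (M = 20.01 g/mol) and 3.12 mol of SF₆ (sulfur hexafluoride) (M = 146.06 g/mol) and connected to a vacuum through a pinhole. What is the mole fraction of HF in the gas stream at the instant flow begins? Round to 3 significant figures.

The effusion rate of species i is ∝ p_i/√M_i ∝ n_i/√M_i.
x_HF(eff) = (n_HF/√M_HF) / (n_HF/√M_HF + n_SF₆/√M_SF₆)
= (2.44/√20.01) / (2.44/√20.01 + 3.12/√146.06) = 0.5455/(0.5455 + 0.2582) = 0.679.

0.679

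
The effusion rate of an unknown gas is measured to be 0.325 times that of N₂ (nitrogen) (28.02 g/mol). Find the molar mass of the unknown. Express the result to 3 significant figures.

Since effusion rate ∝ 1/√M, rate_X/rate_N₂ = √(M_N₂/M_X).
0.325 = √(28.02/M_X)
M_X = 28.02 / 0.325² = 28.02 / 0.1056 = 265 g/mol

265 g/mol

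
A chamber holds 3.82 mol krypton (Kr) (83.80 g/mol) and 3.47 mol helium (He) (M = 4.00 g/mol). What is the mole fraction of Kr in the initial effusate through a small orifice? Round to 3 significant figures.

0.194

Each component's effusion rate ∝ (its partial pressure)·(1/√M) ∝ n_i/√M_i.
x_Kr(eff) = (n_Kr/√M_Kr) / (n_Kr/√M_Kr + n_He/√M_He)
= (3.82/√83.80) / (3.82/√83.80 + 3.47/√4.00) = 0.4173/(0.4173 + 1.735) = 0.194.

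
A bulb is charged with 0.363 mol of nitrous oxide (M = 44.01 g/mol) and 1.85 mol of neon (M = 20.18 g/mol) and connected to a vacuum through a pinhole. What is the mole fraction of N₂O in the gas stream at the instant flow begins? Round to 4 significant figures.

0.1173

Rate_i ∝ x_i/√M_i (Graham's law weighted by mole fraction), so the effusate composition follows n_i/√M_i.
Mole fraction of N₂O in the effusate = (n_N₂O/√M_N₂O) / (n_N₂O/√M_N₂O + n_Ne/√M_Ne)
= (0.363/√44.01) / (0.363/√44.01 + 1.85/√20.18) = 0.05472/(0.05472 + 0.4118) = 0.1173.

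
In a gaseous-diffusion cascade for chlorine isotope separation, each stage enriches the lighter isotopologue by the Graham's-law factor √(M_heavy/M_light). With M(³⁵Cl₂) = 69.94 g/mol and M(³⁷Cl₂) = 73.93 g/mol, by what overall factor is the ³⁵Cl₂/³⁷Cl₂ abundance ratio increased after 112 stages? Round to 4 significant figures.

After 112 stages the ratio has grown by (√(73.93/69.94))^112 = (73.93/69.94)^(112/2).
= 1.05705^56 = 22.35.

22.35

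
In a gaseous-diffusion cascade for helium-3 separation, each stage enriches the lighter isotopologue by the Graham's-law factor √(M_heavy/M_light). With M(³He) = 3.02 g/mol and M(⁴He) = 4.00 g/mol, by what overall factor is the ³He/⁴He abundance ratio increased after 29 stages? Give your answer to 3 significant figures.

58.9

After 29 stages the ratio has grown by (√(4.00/3.02))^29 = (4.00/3.02)^(29/2).
= 1.32450^(29/2) = 58.9.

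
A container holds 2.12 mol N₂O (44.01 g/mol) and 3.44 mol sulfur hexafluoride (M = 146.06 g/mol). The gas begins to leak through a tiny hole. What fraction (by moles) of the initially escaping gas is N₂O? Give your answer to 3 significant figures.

Rate_i ∝ x_i/√M_i (Graham's law weighted by mole fraction), so the effusate composition follows n_i/√M_i.
Mole fraction of N₂O in the effusate = (n_N₂O/√M_N₂O) / (n_N₂O/√M_N₂O + n_SF₆/√M_SF₆)
= (2.12/√44.01) / (2.12/√44.01 + 3.44/√146.06) = 0.3196/(0.3196 + 0.2846) = 0.529.

0.529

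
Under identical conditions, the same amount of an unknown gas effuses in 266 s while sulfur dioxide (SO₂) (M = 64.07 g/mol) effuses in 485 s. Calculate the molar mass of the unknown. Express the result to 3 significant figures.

19.3 g/mol

From Graham's law, t_X/t_SO₂ = √(M_X/M_SO₂).
266/485 = 0.5485 = √(M_X/64.07)
M_X = 64.07 × 0.5485² = 64.07 × 0.3008 = 19.3 g/mol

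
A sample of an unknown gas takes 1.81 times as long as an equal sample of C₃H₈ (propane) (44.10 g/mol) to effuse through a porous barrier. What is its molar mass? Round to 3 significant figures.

Graham's law gives t_X/t_C₃H₈ = √(M_X/M_C₃H₈).
1.81 = √(M_X/44.10)
M_X = 44.10 × 1.81² = 44.10 × 3.276 = 144 g/mol

144 g/mol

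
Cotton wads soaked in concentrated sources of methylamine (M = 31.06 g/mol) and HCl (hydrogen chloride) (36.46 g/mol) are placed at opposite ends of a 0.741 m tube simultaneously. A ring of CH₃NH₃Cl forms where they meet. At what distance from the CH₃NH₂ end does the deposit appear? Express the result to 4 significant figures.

The fronts meet when d_CH₃NH₂ + d_HCl = L with d_CH₃NH₂/d_HCl = √(M_HCl/M_CH₃NH₂) (Graham's law). Here √(M_HCl/M_CH₃NH₂) = √(36.46/31.06) = 1.083.
With d_CH₃NH₂ + d_HCl = 0.741 m, d_HCl = 0.741/(1 + 1.083) = 0.3557 m.
d_CH₃NH₂ = 0.741 − 0.3557 = 0.3853 m.

0.3853 m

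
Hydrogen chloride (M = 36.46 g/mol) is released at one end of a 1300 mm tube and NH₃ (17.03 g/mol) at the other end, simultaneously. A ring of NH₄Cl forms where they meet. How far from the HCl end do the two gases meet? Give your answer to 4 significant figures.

Distances travelled in equal time are proportional to diffusion rates, so d_HCl/d_NH₃ = √(M_NH₃/M_HCl) = √(17.03/36.46) = 0.6834.
With d_HCl + d_NH₃ = 1300 mm, d_NH₃ = 1300/(1 + 0.6834) = 772.2 mm.
d_HCl = 1300 − 772.2 = 527.8 mm.

527.8 mm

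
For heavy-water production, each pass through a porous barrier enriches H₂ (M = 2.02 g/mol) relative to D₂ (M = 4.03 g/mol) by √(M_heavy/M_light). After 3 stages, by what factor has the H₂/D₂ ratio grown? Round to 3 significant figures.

2.82

After 3 stages the ratio has grown by (√(4.03/2.02))^3 = (4.03/2.02)^(3/2).
= 1.99505^(3/2) = 2.82.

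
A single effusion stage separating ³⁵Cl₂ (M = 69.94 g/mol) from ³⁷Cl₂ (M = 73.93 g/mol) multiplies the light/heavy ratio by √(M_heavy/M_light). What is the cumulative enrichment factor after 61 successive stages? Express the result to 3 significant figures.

5.43

The single-stage factor is √(M_heavy/M_light), so 61 stages give [√(73.93/69.94)]^61 = (73.93/69.94)^(61/2).
= 1.05705^(61/2) = 5.43.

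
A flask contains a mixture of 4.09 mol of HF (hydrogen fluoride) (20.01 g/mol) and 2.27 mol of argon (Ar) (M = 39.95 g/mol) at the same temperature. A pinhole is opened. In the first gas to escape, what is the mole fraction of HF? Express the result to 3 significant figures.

Each component's effusion rate ∝ (its partial pressure)·(1/√M) ∝ n_i/√M_i.
Mole fraction of HF in the effusate = (n_HF/√M_HF) / (n_HF/√M_HF + n_Ar/√M_Ar)
= (4.09/√20.01) / (4.09/√20.01 + 2.27/√39.95) = 0.9143/(0.9143 + 0.3591) = 0.718.

0.718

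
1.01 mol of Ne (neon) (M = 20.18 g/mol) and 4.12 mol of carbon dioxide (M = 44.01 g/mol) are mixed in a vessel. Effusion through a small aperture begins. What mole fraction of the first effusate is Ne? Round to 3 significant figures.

0.266

Each component's effusion rate ∝ (its partial pressure)·(1/√M) ∝ n_i/√M_i.
So x_Ne in the escaping gas = (n_Ne/√M_Ne) / Σ(n_i/√M_i)
= (1.01/√20.18) / (1.01/√20.18 + 4.12/√44.01) = 0.2248/(0.2248 + 0.6210) = 0.266.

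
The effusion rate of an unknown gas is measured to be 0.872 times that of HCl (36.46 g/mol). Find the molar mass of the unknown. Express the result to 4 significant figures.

47.95 g/mol

From Graham's law, rate_X/rate_HCl = √(M_HCl/M_X).
0.872 = √(36.46/M_X)
M_X = 36.46 / 0.872² = 36.46 / 0.7604 = 47.95 g/mol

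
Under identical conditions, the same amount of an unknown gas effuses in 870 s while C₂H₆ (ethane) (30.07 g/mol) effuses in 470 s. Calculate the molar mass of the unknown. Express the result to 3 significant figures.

103 g/mol

Since effusion rate ∝ 1/√M, t_X/t_C₂H₆ = √(M_X/M_C₂H₆).
870/470 = 1.851 = √(M_X/30.07)
M_X = 30.07 × 1.851² = 30.07 × 3.426 = 103 g/mol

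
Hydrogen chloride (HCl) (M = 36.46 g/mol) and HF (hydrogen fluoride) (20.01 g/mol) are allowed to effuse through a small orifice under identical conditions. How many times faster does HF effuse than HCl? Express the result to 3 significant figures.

Graham's law gives rate_HF/rate_HCl = √(M_HCl/M_HF) = √(36.46/20.01) = √1.822 = 1.35.

1.35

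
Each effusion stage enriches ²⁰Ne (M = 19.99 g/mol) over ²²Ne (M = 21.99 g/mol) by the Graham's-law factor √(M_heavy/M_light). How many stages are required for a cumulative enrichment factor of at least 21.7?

65

With α = √(21.99/19.99) per stage, ln α = ½ ln(1.10005) = 0.04768.
Need α^N ≥ 21.7 ⇒ N ≥ ln(21.7) / ln α = 3.077 / 0.04768 = 64.54.
Rounding up, N = 65 stages.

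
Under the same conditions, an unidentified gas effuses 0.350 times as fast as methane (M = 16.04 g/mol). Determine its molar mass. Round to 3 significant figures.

131 g/mol

From Graham's law, rate_X/rate_CH₄ = √(M_CH₄/M_X).
0.350 = √(16.04/M_X)
M_X = 16.04 / 0.350² = 16.04 / 0.1225 = 131 g/mol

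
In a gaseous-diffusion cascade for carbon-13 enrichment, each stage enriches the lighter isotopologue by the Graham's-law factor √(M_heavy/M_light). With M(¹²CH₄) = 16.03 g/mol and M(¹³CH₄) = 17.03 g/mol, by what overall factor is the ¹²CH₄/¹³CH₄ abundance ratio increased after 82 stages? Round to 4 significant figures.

After 82 stages the ratio has grown by (√(17.03/16.03))^82 = (17.03/16.03)^(82/2).
= 1.06238^41 = 11.95.

11.95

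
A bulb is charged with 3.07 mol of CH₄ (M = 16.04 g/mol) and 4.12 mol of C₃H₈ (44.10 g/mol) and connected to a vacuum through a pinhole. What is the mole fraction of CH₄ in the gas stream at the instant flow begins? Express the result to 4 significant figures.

0.5527

Rate_i ∝ x_i/√M_i (Graham's law weighted by mole fraction), so the effusate composition follows n_i/√M_i.
Mole fraction of CH₄ in the effusate = (n_CH₄/√M_CH₄) / (n_CH₄/√M_CH₄ + n_C₃H₈/√M_C₃H₈)
= (3.07/√16.04) / (3.07/√16.04 + 4.12/√44.10) = 0.7665/(0.7665 + 0.6204) = 0.5527.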